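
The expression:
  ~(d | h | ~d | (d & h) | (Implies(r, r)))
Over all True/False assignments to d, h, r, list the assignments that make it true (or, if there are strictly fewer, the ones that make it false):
is never true.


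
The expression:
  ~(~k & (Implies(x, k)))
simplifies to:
k | x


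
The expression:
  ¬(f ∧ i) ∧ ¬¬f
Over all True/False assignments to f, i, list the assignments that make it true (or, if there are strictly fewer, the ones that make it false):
is true only for:
  f=True, i=False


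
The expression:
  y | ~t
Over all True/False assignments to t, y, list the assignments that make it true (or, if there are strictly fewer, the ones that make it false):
is false only for:
  t=True, y=False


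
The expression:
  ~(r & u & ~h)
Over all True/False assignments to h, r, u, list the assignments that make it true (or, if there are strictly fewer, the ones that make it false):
is false only for:
  h=False, r=True, u=True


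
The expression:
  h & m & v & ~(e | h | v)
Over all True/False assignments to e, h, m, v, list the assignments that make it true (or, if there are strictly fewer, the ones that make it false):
is never true.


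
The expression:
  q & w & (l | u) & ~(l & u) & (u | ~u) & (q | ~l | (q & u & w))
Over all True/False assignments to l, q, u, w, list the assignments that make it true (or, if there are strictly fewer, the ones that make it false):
is true only for:
  l=False, q=True, u=True, w=True;
  l=True, q=True, u=False, w=True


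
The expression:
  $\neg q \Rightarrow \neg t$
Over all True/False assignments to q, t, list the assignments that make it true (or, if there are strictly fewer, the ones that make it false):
is false only for:
  q=False, t=True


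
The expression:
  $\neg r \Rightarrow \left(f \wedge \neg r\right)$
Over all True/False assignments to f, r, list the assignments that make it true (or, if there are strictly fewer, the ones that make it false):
is false only for:
  f=False, r=False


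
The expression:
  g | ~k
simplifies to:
g | ~k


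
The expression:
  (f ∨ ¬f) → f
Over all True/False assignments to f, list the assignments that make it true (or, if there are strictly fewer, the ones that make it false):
is true only for:
  f=True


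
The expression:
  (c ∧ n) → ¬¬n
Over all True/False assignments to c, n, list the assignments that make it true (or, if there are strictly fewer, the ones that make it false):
is always true.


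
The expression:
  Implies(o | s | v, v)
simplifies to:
v | (~o & ~s)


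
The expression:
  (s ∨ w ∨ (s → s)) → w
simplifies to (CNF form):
w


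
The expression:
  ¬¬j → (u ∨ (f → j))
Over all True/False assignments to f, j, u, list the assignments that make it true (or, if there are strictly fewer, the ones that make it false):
is always true.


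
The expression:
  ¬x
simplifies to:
¬x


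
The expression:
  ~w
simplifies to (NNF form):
~w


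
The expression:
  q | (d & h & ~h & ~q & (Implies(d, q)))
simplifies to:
q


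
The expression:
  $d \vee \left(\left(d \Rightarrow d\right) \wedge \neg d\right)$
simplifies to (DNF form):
$\text{True}$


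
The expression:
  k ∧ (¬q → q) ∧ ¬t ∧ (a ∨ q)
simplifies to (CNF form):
k ∧ q ∧ ¬t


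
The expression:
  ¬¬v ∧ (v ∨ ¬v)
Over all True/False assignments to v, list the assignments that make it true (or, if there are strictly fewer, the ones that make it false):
is true only for:
  v=True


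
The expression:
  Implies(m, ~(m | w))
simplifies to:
~m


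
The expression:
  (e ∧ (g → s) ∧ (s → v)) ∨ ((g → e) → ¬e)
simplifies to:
(s ∧ v) ∨ (¬g ∧ ¬s) ∨ ¬e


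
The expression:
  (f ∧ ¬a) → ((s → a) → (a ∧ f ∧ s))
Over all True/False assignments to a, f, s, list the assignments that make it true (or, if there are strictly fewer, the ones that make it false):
is false only for:
  a=False, f=True, s=False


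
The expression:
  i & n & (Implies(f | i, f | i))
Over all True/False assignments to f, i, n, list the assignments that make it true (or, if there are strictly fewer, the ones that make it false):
is true only for:
  f=False, i=True, n=True;
  f=True, i=True, n=True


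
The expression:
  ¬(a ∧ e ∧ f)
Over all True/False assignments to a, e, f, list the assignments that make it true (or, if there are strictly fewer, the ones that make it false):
is false only for:
  a=True, e=True, f=True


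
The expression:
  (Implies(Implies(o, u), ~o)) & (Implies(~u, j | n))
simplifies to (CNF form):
(j | n | u) & (~o | ~u)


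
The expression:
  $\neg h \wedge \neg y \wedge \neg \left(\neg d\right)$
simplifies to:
$d \wedge \neg h \wedge \neg y$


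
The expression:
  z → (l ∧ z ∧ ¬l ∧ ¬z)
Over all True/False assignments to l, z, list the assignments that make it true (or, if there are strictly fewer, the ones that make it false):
is true only for:
  l=False, z=False;
  l=True, z=False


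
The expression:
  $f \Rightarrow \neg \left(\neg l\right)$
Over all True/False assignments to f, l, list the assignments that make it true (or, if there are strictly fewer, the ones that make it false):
is false only for:
  f=True, l=False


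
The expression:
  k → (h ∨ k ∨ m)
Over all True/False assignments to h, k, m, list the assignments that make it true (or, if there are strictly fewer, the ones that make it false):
is always true.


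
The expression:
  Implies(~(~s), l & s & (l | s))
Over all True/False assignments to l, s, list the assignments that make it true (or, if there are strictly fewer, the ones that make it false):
is false only for:
  l=False, s=True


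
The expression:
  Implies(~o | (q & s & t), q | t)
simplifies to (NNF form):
o | q | t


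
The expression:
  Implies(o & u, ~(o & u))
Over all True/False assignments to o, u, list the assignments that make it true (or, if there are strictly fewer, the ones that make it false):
is false only for:
  o=True, u=True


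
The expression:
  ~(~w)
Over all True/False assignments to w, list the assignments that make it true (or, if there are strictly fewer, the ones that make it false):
is true only for:
  w=True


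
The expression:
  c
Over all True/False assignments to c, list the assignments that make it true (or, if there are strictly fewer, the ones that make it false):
is true only for:
  c=True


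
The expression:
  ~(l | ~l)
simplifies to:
False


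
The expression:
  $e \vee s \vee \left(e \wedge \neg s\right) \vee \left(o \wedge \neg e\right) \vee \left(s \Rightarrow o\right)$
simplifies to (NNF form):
$\text{True}$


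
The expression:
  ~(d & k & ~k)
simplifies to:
True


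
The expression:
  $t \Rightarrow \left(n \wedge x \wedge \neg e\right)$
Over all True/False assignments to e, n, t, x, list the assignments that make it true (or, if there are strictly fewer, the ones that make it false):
is false only for:
  e=False, n=False, t=True, x=False;
  e=False, n=False, t=True, x=True;
  e=False, n=True, t=True, x=False;
  e=True, n=False, t=True, x=False;
  e=True, n=False, t=True, x=True;
  e=True, n=True, t=True, x=False;
  e=True, n=True, t=True, x=True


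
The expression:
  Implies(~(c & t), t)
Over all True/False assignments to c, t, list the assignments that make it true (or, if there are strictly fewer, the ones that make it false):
is true only for:
  c=False, t=True;
  c=True, t=True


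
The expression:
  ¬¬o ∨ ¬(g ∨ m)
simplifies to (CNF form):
(o ∨ ¬g) ∧ (o ∨ ¬m)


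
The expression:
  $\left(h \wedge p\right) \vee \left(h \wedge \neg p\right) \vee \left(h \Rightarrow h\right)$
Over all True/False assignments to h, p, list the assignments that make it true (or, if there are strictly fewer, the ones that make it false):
is always true.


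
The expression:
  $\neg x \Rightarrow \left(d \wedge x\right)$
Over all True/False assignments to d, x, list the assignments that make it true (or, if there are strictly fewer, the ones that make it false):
is true only for:
  d=False, x=True;
  d=True, x=True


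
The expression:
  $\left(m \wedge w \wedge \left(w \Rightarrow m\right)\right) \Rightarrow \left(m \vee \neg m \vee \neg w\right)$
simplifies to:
$\text{True}$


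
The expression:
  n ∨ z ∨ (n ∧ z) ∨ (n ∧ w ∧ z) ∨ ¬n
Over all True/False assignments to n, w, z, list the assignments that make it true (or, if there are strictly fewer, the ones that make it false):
is always true.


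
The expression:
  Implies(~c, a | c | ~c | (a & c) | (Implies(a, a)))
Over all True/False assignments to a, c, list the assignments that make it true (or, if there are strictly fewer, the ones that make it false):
is always true.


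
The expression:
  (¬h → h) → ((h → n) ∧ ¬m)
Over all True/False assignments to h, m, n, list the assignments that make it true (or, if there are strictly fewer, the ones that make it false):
is false only for:
  h=True, m=False, n=False;
  h=True, m=True, n=False;
  h=True, m=True, n=True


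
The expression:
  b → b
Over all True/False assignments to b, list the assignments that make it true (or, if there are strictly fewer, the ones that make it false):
is always true.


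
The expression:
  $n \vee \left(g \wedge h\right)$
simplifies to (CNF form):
$\left(g \vee n\right) \wedge \left(h \vee n\right)$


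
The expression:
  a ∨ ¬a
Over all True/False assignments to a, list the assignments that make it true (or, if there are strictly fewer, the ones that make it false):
is always true.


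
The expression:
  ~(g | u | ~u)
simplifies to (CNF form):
False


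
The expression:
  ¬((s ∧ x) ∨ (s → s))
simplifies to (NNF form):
False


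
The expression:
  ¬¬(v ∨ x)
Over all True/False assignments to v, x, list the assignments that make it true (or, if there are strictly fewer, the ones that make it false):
is false only for:
  v=False, x=False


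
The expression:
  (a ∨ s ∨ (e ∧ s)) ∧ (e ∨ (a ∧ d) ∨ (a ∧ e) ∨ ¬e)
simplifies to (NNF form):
a ∨ s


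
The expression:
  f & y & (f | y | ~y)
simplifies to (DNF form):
f & y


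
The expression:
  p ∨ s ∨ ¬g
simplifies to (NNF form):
p ∨ s ∨ ¬g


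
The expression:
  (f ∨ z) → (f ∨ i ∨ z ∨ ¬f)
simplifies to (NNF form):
True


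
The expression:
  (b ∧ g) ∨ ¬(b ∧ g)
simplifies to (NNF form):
True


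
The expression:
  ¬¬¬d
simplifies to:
¬d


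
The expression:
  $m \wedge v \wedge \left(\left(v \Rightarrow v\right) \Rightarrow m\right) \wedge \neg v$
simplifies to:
$\text{False}$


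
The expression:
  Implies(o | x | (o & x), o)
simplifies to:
o | ~x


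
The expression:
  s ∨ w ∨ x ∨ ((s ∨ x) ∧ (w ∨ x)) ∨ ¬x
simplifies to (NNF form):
True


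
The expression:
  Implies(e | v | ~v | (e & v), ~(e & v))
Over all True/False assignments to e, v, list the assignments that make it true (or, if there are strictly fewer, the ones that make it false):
is false only for:
  e=True, v=True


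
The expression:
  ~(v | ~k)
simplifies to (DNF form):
k & ~v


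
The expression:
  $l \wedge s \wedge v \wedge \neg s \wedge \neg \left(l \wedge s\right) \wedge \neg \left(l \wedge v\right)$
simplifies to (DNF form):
$\text{False}$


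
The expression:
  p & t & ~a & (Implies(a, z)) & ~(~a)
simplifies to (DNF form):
False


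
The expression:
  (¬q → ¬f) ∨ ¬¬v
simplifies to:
q ∨ v ∨ ¬f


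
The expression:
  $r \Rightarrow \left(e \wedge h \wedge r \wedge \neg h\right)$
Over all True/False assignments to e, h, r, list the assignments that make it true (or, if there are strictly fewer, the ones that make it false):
is true only for:
  e=False, h=False, r=False;
  e=False, h=True, r=False;
  e=True, h=False, r=False;
  e=True, h=True, r=False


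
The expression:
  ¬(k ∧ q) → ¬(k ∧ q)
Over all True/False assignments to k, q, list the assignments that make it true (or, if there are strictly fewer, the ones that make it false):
is always true.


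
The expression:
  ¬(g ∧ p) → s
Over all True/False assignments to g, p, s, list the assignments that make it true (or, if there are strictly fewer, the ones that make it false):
is false only for:
  g=False, p=False, s=False;
  g=False, p=True, s=False;
  g=True, p=False, s=False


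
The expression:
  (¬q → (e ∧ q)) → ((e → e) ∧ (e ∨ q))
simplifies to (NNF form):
True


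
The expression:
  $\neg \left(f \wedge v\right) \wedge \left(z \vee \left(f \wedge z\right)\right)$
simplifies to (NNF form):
$z \wedge \left(\neg f \vee \neg v\right)$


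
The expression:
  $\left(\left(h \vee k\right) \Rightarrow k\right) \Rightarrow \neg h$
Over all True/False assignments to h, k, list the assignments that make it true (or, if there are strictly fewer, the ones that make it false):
is false only for:
  h=True, k=True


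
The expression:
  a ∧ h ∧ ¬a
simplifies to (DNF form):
False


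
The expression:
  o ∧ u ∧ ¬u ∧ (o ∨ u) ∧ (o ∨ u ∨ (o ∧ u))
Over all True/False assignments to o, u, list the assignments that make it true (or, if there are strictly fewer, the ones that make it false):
is never true.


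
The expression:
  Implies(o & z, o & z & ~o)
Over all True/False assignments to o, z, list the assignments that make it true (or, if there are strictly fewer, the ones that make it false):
is false only for:
  o=True, z=True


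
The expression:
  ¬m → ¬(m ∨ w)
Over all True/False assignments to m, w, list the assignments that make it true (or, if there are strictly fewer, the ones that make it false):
is false only for:
  m=False, w=True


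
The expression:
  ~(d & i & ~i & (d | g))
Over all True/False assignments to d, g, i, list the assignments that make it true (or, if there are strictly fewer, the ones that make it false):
is always true.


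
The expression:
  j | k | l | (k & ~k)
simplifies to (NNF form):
j | k | l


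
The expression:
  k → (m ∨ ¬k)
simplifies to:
m ∨ ¬k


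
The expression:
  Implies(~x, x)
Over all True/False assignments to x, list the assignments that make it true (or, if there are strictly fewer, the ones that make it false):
is true only for:
  x=True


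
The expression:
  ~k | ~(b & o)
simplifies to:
~b | ~k | ~o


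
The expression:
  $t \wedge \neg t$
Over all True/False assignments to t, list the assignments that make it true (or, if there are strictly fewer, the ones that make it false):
is never true.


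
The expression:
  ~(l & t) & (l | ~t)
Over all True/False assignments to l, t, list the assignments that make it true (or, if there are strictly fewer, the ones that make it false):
is true only for:
  l=False, t=False;
  l=True, t=False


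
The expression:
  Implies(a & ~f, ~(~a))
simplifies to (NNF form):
True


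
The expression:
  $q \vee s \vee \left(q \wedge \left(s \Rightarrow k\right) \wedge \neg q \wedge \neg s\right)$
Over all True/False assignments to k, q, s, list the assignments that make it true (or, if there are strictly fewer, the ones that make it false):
is false only for:
  k=False, q=False, s=False;
  k=True, q=False, s=False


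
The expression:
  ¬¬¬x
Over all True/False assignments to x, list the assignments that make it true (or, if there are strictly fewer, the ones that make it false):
is true only for:
  x=False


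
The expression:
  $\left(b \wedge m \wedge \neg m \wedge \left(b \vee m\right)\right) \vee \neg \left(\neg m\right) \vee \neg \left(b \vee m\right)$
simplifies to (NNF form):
$m \vee \neg b$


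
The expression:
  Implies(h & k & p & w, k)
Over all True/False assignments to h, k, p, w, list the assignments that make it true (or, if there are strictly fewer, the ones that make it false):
is always true.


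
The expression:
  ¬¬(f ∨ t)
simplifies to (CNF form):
f ∨ t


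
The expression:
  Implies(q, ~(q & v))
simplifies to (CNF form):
~q | ~v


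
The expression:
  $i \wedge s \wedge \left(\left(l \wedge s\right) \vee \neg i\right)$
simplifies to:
$i \wedge l \wedge s$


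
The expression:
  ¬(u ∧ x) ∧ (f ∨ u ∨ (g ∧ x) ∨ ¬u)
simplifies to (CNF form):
¬u ∨ ¬x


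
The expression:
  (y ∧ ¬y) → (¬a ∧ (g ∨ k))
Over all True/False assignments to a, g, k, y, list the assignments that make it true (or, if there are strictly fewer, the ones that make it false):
is always true.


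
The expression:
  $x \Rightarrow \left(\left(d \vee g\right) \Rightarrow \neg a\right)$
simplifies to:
$\left(\neg d \wedge \neg g\right) \vee \neg a \vee \neg x$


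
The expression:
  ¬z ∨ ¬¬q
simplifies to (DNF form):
q ∨ ¬z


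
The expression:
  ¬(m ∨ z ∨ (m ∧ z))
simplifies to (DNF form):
¬m ∧ ¬z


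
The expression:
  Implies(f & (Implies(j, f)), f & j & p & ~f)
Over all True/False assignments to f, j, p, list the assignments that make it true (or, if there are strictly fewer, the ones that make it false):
is true only for:
  f=False, j=False, p=False;
  f=False, j=False, p=True;
  f=False, j=True, p=False;
  f=False, j=True, p=True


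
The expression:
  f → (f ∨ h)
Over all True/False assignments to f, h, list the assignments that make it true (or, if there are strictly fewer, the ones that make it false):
is always true.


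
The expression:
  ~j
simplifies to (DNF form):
~j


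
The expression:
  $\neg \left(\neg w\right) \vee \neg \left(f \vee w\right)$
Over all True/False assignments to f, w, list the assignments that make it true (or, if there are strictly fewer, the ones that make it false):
is false only for:
  f=True, w=False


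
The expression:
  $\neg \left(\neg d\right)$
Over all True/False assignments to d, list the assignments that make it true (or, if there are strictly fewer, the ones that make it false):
is true only for:
  d=True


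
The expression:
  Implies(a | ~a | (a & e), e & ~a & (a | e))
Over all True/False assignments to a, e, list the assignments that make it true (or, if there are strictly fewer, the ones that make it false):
is true only for:
  a=False, e=True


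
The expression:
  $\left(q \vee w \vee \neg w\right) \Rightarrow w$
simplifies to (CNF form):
$w$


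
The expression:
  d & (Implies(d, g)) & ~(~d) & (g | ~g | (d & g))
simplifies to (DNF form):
d & g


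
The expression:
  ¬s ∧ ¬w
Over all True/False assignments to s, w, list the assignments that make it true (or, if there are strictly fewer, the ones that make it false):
is true only for:
  s=False, w=False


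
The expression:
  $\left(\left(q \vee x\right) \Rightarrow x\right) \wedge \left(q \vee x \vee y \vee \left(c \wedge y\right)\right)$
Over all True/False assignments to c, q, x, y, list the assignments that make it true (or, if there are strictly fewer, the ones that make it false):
is false only for:
  c=False, q=False, x=False, y=False;
  c=False, q=True, x=False, y=False;
  c=False, q=True, x=False, y=True;
  c=True, q=False, x=False, y=False;
  c=True, q=True, x=False, y=False;
  c=True, q=True, x=False, y=True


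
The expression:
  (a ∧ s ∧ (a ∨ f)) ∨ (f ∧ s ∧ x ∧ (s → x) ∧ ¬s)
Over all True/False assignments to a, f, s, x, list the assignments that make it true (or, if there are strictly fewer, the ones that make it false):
is true only for:
  a=True, f=False, s=True, x=False;
  a=True, f=False, s=True, x=True;
  a=True, f=True, s=True, x=False;
  a=True, f=True, s=True, x=True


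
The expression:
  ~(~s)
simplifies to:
s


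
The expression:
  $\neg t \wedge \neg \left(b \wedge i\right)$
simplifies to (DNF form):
$\left(\neg b \wedge \neg t\right) \vee \left(\neg i \wedge \neg t\right)$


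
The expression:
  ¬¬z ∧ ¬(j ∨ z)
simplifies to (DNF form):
False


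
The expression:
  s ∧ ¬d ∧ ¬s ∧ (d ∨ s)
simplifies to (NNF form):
False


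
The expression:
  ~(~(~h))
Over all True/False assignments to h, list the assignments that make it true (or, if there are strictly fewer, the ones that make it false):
is true only for:
  h=False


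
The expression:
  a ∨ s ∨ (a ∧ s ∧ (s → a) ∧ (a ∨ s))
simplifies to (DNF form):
a ∨ s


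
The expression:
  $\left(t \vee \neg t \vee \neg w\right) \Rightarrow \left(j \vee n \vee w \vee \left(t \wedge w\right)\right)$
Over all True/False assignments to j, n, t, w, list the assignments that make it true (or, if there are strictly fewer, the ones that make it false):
is false only for:
  j=False, n=False, t=False, w=False;
  j=False, n=False, t=True, w=False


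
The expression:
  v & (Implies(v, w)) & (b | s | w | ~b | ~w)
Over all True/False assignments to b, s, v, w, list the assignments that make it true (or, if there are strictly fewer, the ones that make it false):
is true only for:
  b=False, s=False, v=True, w=True;
  b=False, s=True, v=True, w=True;
  b=True, s=False, v=True, w=True;
  b=True, s=True, v=True, w=True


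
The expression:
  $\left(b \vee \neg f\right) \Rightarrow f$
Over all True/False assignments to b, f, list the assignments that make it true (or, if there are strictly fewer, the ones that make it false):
is true only for:
  b=False, f=True;
  b=True, f=True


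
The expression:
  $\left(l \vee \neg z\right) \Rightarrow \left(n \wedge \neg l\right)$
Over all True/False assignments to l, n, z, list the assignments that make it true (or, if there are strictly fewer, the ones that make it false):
is true only for:
  l=False, n=False, z=True;
  l=False, n=True, z=False;
  l=False, n=True, z=True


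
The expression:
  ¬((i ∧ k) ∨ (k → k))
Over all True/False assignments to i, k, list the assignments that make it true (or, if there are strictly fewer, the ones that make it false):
is never true.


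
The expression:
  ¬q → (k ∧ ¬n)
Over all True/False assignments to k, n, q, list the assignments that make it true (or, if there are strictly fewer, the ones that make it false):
is false only for:
  k=False, n=False, q=False;
  k=False, n=True, q=False;
  k=True, n=True, q=False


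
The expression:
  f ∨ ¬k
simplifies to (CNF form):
f ∨ ¬k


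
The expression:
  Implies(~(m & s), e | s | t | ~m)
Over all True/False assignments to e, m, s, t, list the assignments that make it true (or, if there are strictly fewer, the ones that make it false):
is false only for:
  e=False, m=True, s=False, t=False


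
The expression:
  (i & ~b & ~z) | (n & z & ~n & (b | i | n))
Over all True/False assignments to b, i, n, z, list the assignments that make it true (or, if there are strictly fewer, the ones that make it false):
is true only for:
  b=False, i=True, n=False, z=False;
  b=False, i=True, n=True, z=False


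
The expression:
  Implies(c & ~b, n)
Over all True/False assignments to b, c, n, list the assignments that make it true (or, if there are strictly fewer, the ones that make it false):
is false only for:
  b=False, c=True, n=False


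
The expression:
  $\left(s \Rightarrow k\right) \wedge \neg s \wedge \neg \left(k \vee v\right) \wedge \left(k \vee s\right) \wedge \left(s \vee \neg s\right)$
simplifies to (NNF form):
$\text{False}$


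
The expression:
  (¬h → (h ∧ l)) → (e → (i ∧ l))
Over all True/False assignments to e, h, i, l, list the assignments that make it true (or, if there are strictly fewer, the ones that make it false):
is false only for:
  e=True, h=True, i=False, l=False;
  e=True, h=True, i=False, l=True;
  e=True, h=True, i=True, l=False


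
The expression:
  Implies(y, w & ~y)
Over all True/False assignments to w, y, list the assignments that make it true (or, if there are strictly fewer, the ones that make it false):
is true only for:
  w=False, y=False;
  w=True, y=False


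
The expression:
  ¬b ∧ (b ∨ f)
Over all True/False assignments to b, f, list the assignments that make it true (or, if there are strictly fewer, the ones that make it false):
is true only for:
  b=False, f=True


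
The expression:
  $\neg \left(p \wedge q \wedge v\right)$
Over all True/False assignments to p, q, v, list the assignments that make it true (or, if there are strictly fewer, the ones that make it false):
is false only for:
  p=True, q=True, v=True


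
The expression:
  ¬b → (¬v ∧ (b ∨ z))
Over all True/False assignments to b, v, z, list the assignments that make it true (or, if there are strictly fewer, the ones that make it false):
is false only for:
  b=False, v=False, z=False;
  b=False, v=True, z=False;
  b=False, v=True, z=True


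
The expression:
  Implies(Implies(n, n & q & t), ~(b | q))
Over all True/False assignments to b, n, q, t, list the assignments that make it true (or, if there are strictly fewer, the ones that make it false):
is true only for:
  b=False, n=False, q=False, t=False;
  b=False, n=False, q=False, t=True;
  b=False, n=True, q=False, t=False;
  b=False, n=True, q=False, t=True;
  b=False, n=True, q=True, t=False;
  b=True, n=True, q=False, t=False;
  b=True, n=True, q=False, t=True;
  b=True, n=True, q=True, t=False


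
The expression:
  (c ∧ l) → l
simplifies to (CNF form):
True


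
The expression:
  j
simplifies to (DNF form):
j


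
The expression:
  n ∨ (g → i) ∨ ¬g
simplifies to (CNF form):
i ∨ n ∨ ¬g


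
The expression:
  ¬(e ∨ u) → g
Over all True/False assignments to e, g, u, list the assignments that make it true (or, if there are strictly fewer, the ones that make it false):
is false only for:
  e=False, g=False, u=False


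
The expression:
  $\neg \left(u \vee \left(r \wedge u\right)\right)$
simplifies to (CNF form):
$\neg u$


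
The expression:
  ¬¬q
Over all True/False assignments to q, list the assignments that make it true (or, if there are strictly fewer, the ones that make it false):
is true only for:
  q=True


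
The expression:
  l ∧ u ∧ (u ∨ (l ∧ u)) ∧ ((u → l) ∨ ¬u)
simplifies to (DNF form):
l ∧ u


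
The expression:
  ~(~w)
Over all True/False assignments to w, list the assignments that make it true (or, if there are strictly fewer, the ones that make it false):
is true only for:
  w=True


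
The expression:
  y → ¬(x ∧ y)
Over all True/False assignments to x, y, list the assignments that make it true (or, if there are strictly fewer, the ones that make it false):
is false only for:
  x=True, y=True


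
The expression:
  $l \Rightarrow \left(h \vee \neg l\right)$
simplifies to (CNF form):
$h \vee \neg l$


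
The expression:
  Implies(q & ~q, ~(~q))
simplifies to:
True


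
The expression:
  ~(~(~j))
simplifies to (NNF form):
~j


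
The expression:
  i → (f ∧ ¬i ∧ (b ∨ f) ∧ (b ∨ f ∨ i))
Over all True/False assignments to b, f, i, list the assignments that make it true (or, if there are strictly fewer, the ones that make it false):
is true only for:
  b=False, f=False, i=False;
  b=False, f=True, i=False;
  b=True, f=False, i=False;
  b=True, f=True, i=False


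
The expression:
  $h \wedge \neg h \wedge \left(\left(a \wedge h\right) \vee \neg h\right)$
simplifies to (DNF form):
$\text{False}$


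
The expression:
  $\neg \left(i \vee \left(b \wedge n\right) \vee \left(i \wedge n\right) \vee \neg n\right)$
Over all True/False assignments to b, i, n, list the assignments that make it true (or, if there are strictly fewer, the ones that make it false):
is true only for:
  b=False, i=False, n=True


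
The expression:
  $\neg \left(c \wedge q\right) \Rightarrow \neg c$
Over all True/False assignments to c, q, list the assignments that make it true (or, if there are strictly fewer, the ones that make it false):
is false only for:
  c=True, q=False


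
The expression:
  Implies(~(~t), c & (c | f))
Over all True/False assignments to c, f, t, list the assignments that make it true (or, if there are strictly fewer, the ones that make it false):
is false only for:
  c=False, f=False, t=True;
  c=False, f=True, t=True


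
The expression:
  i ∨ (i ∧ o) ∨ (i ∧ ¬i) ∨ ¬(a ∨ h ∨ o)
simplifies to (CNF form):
(i ∨ ¬a) ∧ (i ∨ ¬h) ∧ (i ∨ ¬o)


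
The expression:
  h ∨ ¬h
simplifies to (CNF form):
True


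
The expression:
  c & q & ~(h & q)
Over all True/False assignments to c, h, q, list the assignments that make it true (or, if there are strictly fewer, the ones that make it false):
is true only for:
  c=True, h=False, q=True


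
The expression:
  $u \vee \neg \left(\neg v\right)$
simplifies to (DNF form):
$u \vee v$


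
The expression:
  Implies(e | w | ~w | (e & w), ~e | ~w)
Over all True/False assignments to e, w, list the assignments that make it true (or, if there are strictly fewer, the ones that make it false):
is false only for:
  e=True, w=True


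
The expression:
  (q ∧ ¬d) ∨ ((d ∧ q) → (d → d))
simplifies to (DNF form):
True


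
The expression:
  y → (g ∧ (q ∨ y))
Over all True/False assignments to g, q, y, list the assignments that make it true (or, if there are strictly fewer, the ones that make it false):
is false only for:
  g=False, q=False, y=True;
  g=False, q=True, y=True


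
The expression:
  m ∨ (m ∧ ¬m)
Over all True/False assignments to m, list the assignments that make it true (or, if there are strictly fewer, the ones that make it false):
is true only for:
  m=True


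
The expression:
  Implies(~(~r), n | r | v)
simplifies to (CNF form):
True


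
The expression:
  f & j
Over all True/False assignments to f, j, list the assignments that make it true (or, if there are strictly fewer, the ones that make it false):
is true only for:
  f=True, j=True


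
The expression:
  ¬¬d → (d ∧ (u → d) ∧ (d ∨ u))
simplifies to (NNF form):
True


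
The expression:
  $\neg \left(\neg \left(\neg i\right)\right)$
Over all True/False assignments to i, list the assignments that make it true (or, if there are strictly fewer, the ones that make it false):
is true only for:
  i=False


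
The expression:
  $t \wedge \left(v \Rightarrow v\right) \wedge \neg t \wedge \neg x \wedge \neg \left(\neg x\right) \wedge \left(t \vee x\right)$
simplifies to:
$\text{False}$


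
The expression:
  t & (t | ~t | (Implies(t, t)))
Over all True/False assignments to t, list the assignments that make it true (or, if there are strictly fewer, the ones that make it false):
is true only for:
  t=True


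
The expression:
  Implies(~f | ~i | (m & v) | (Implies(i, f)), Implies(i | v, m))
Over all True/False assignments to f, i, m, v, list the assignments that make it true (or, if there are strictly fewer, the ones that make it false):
is false only for:
  f=False, i=False, m=False, v=True;
  f=False, i=True, m=False, v=False;
  f=False, i=True, m=False, v=True;
  f=True, i=False, m=False, v=True;
  f=True, i=True, m=False, v=False;
  f=True, i=True, m=False, v=True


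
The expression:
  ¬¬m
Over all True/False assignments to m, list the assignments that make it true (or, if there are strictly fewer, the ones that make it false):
is true only for:
  m=True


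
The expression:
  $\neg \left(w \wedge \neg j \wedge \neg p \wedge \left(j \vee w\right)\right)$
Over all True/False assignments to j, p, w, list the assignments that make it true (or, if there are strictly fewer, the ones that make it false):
is false only for:
  j=False, p=False, w=True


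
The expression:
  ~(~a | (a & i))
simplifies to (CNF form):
a & ~i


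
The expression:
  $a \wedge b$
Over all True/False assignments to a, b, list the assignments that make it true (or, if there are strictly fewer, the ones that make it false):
is true only for:
  a=True, b=True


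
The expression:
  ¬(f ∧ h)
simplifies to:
¬f ∨ ¬h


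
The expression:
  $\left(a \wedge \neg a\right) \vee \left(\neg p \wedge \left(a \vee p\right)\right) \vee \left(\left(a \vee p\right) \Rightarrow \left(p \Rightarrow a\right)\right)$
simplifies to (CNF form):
$a \vee \neg p$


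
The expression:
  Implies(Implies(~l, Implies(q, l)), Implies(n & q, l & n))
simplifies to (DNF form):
True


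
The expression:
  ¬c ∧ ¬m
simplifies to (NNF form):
¬c ∧ ¬m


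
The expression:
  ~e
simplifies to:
~e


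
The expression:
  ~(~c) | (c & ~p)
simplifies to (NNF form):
c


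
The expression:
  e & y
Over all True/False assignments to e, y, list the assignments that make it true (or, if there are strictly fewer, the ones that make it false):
is true only for:
  e=True, y=True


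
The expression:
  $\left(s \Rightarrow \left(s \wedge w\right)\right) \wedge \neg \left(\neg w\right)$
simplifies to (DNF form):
$w$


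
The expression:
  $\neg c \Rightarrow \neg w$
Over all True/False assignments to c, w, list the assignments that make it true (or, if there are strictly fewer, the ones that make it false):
is false only for:
  c=False, w=True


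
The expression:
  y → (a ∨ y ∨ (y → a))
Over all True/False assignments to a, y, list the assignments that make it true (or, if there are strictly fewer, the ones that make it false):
is always true.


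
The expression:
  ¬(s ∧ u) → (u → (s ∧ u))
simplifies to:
s ∨ ¬u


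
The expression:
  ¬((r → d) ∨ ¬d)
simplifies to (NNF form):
False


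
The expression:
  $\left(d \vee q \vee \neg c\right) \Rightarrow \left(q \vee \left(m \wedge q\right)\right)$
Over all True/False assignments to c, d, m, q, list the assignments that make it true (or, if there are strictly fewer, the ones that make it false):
is false only for:
  c=False, d=False, m=False, q=False;
  c=False, d=False, m=True, q=False;
  c=False, d=True, m=False, q=False;
  c=False, d=True, m=True, q=False;
  c=True, d=True, m=False, q=False;
  c=True, d=True, m=True, q=False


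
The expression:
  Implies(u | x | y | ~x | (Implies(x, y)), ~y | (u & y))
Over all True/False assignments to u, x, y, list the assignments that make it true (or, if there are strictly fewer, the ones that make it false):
is false only for:
  u=False, x=False, y=True;
  u=False, x=True, y=True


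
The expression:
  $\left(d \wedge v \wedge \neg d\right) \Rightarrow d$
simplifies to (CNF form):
$\text{True}$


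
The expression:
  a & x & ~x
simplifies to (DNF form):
False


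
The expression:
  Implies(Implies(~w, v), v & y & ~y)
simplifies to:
~v & ~w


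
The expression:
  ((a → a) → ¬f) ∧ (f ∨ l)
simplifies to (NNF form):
l ∧ ¬f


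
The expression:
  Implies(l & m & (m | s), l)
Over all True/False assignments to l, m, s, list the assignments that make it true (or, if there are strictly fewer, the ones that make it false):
is always true.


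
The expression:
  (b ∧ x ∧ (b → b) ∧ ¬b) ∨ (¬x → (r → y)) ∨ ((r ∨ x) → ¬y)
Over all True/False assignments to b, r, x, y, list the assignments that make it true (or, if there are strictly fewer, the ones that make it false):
is always true.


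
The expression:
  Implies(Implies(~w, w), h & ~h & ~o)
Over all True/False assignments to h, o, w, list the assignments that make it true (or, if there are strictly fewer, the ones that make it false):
is true only for:
  h=False, o=False, w=False;
  h=False, o=True, w=False;
  h=True, o=False, w=False;
  h=True, o=True, w=False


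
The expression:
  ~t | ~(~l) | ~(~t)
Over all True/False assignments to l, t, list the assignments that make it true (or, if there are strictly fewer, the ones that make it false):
is always true.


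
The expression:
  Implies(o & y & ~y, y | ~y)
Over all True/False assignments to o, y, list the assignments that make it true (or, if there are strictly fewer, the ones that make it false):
is always true.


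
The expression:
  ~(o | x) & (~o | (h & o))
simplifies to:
~o & ~x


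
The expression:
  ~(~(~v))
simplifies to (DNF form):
~v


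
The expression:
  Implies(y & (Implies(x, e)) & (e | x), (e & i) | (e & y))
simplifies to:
True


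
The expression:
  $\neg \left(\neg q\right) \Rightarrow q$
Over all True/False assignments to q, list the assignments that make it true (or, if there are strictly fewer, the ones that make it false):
is always true.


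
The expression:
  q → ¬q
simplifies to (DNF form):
¬q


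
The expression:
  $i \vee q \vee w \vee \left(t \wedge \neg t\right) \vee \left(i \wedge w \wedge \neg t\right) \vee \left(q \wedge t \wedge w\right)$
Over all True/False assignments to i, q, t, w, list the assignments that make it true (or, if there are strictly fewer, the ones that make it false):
is false only for:
  i=False, q=False, t=False, w=False;
  i=False, q=False, t=True, w=False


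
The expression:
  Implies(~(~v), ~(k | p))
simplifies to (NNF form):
~v | (~k & ~p)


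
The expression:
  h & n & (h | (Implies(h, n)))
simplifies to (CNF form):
h & n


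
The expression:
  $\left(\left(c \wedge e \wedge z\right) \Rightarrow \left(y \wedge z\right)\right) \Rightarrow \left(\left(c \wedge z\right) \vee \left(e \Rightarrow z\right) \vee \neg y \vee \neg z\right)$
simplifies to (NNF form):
$\text{True}$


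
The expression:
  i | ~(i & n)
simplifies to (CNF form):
True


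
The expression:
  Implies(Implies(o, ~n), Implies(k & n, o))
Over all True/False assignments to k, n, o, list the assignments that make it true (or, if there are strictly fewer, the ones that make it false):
is false only for:
  k=True, n=True, o=False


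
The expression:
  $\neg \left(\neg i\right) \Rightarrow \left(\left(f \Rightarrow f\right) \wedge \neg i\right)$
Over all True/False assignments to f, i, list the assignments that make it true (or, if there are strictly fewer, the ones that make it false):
is true only for:
  f=False, i=False;
  f=True, i=False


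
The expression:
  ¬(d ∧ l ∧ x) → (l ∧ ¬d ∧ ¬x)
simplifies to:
l ∧ (d ∨ ¬x) ∧ (x ∨ ¬d)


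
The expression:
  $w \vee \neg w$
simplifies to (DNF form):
$\text{True}$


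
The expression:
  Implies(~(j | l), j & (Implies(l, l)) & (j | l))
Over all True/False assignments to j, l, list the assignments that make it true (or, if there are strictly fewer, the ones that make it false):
is false only for:
  j=False, l=False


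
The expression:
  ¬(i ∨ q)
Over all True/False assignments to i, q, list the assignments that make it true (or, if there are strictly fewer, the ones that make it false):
is true only for:
  i=False, q=False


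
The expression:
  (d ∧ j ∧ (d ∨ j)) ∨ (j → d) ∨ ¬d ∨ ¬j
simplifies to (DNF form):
True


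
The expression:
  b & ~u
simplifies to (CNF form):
b & ~u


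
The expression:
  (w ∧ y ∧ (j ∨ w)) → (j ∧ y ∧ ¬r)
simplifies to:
(j ∧ ¬r) ∨ ¬w ∨ ¬y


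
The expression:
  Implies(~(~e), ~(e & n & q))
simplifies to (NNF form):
~e | ~n | ~q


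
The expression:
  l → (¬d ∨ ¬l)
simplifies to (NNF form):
¬d ∨ ¬l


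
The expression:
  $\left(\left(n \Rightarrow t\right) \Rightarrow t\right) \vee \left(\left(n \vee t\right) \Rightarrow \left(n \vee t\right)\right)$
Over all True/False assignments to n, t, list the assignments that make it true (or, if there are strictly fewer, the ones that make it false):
is always true.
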